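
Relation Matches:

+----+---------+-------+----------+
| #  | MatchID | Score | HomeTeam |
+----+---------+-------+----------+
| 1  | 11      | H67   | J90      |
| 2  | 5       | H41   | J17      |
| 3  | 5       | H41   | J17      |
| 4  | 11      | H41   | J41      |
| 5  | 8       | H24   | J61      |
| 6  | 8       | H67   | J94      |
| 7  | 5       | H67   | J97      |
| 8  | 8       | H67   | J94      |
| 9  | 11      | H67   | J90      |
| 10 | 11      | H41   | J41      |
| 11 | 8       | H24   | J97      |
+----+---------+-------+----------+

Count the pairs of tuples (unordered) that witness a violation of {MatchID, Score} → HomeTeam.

(MatchID=11, Score=H67): all 2 rows agree on HomeTeam — 0 pairs.
(MatchID=5, Score=H41): all 2 rows agree on HomeTeam — 0 pairs.
(MatchID=11, Score=H41): all 2 rows agree on HomeTeam — 0 pairs.
(MatchID=8, Score=H24): violating pairs (5,11) — 1 pair.
(MatchID=8, Score=H67): all 2 rows agree on HomeTeam — 0 pairs.

1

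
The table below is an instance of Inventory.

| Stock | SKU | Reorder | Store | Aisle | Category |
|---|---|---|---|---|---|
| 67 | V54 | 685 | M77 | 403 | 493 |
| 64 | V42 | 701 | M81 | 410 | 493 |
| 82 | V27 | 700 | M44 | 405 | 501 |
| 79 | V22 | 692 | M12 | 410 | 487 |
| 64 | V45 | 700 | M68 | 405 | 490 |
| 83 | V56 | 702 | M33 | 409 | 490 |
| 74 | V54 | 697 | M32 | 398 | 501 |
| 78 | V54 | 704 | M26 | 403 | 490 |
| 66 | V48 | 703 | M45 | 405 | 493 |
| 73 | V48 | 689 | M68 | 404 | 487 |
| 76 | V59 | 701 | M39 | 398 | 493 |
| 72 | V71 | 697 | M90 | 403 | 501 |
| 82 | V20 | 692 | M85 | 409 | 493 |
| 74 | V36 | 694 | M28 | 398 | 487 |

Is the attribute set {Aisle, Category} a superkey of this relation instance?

Yes

All 14 rows have distinct {Aisle, Category} values, so {Aisle, Category} → (all attributes) holds and {Aisle, Category} is a superkey.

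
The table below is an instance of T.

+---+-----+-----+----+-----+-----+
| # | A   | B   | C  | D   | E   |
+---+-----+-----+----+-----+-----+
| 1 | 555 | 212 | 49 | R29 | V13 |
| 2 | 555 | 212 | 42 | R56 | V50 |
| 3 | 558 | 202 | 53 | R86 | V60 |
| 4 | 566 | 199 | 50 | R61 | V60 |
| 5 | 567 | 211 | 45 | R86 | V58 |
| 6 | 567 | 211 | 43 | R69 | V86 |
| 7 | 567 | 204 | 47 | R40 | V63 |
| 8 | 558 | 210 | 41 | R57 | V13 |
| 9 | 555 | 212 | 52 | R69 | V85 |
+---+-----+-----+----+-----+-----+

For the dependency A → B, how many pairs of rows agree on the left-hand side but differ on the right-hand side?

3

A=555: all 3 rows agree on B — 0 pairs.
A=558: violating pairs (3,8) — 1 pair.
A=567: violating pairs (5,7), (6,7) — 2 pairs.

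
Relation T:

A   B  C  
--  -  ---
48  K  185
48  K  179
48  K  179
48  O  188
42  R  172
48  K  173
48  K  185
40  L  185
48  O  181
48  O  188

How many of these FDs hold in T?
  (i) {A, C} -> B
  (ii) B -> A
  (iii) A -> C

(i) {A, C} -> B: every LHS value maps to a single RHS value — holds.
(ii) B -> A: every LHS value maps to a single RHS value — holds.
(iii) A -> C: A=48: 8 rows → C takes values {185, 179, 188, 173, 181} — violation — fails.
2 of the 3 dependencies hold.

2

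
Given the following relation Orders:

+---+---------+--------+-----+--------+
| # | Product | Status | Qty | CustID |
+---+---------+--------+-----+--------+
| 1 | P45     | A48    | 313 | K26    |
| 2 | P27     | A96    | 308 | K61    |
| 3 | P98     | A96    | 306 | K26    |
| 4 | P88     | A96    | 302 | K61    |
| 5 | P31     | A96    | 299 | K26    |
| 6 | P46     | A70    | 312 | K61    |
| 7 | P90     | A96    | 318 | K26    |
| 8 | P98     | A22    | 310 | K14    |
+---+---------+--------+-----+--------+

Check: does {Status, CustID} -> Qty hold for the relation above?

No

(Status=A48, CustID=K26): row 1 → Qty = 313 ✓
(Status=A96, CustID=K61): rows 2, 4 → Qty takes values {308, 302} — violation
(Status=A96, CustID=K26): rows 3, 5, 7 → Qty takes values {306, 299, 318} — violation
(Status=A70, CustID=K61): row 6 → Qty = 312 ✓
(Status=A22, CustID=K14): row 8 → Qty = 310 ✓
Two rows agree on {Status, CustID} but differ on Qty, so {Status, CustID} -> Qty does not hold.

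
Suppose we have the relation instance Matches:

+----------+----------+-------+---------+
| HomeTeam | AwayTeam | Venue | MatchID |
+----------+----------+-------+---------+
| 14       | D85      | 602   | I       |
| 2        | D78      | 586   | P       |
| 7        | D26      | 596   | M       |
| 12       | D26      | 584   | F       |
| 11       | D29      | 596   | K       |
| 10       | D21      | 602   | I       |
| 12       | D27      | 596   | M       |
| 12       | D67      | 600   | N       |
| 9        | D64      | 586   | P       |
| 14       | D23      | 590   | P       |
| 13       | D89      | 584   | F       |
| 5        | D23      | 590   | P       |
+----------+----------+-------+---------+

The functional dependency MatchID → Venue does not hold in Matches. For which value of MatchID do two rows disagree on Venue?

MatchID=I: 2 rows → Venue = 602, 602 ✓
MatchID=P: 4 rows → Venue takes values {586, 590} — violation
MatchID=M: 2 rows → Venue = 596, 596 ✓
MatchID=F: 2 rows → Venue = 584, 584 ✓
MatchID=K: 1 row → Venue = 596 ✓
MatchID=N: 1 row → Venue = 600 ✓
The only MatchID value with inconsistent Venue is MatchID=P.

P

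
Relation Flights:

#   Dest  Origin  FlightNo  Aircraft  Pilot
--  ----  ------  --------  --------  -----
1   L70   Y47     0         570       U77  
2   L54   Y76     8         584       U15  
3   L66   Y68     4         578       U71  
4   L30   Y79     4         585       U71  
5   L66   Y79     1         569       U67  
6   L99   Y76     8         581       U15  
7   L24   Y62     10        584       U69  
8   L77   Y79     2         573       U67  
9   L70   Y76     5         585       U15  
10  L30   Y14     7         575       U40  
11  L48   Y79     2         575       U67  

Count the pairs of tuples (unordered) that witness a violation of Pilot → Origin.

1

Pilot=U15: all 3 rows agree on Origin — 0 pairs.
Pilot=U71: violating pairs (3,4) — 1 pair.
Pilot=U67: all 3 rows agree on Origin — 0 pairs.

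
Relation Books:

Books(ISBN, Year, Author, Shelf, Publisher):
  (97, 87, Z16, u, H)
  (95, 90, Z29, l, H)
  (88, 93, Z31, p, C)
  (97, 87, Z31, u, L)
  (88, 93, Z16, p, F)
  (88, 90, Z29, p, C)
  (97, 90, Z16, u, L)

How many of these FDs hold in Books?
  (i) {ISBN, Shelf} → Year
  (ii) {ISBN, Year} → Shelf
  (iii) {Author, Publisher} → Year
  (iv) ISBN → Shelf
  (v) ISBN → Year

(i) {ISBN, Shelf} → Year: (ISBN=97, Shelf=u): 3 rows → Year takes values {87, 90} — violation; (ISBN=88, Shelf=p): 3 rows → Year takes values {93, 90} — violation — fails.
(ii) {ISBN, Year} → Shelf: every LHS value maps to a single RHS value — holds.
(iii) {Author, Publisher} → Year: every LHS value maps to a single RHS value — holds.
(iv) ISBN → Shelf: every LHS value maps to a single RHS value — holds.
(v) ISBN → Year: ISBN=97: 3 rows → Year takes values {87, 90} — violation; ISBN=88: 3 rows → Year takes values {93, 90} — violation — fails.
3 of the 5 dependencies hold.

3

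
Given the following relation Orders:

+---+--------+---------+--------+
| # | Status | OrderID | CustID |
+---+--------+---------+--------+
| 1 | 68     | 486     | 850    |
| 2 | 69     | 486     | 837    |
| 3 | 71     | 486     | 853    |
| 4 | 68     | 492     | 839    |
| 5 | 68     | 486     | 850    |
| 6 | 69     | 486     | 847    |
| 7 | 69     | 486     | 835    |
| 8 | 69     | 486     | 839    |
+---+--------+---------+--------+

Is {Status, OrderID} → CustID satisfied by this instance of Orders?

No

(Status=68, OrderID=486): rows 1, 5 → CustID = 850, 850 ✓
(Status=69, OrderID=486): rows 2, 6, 7, 8 → CustID takes values {837, 847, 835, 839} — violation
(Status=71, OrderID=486): row 3 → CustID = 853 ✓
(Status=68, OrderID=492): row 4 → CustID = 839 ✓
Two rows agree on {Status, OrderID} but differ on CustID, so {Status, OrderID} → CustID does not hold.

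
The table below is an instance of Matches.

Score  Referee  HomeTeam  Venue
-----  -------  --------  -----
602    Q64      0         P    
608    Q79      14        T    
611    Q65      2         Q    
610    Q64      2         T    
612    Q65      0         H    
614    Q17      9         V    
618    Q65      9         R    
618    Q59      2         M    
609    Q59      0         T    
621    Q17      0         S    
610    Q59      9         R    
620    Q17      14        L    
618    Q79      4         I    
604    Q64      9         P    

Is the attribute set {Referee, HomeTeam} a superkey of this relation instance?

Yes

All 14 rows have distinct {Referee, HomeTeam} values, so {Referee, HomeTeam} → (all attributes) holds and {Referee, HomeTeam} is a superkey.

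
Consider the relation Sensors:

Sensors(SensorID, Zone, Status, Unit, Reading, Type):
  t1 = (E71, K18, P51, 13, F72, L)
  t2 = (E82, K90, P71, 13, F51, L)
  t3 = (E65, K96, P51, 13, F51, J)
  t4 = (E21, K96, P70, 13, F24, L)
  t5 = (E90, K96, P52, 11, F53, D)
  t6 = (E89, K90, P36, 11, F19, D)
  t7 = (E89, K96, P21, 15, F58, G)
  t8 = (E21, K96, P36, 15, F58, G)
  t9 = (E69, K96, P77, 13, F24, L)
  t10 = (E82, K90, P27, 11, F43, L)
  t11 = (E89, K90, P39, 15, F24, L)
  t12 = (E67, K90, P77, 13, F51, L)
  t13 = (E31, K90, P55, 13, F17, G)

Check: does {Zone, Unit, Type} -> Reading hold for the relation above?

Yes

(Zone=K18, Unit=13, Type=L): row 1 → Reading = F72 ✓
(Zone=K90, Unit=13, Type=L): rows 2, 12 → Reading = F51, F51 ✓
(Zone=K96, Unit=13, Type=J): row 3 → Reading = F51 ✓
(Zone=K96, Unit=13, Type=L): rows 4, 9 → Reading = F24, F24 ✓
(Zone=K96, Unit=11, Type=D): row 5 → Reading = F53 ✓
(Zone=K90, Unit=11, Type=D): row 6 → Reading = F19 ✓
(Zone=K96, Unit=15, Type=G): rows 7, 8 → Reading = F58, F58 ✓
(Zone=K90, Unit=11, Type=L): row 10 → Reading = F43 ✓
(Zone=K90, Unit=15, Type=L): row 11 → Reading = F24 ✓
(Zone=K90, Unit=13, Type=G): row 13 → Reading = F17 ✓
Every {Zone, Unit, Type} value is associated with a single Reading value, so {Zone, Unit, Type} -> Reading holds.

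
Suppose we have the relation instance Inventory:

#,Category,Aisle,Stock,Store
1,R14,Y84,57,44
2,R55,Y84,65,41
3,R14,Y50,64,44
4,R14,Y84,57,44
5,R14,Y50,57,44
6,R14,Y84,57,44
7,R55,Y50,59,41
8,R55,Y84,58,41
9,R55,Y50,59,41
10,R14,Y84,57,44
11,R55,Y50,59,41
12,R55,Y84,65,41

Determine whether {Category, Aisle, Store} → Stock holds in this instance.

No

(Category=R14, Aisle=Y84, Store=44): rows 1, 4, 6, 10 → Stock = 57, 57, 57, 57 ✓
(Category=R55, Aisle=Y84, Store=41): rows 2, 8, 12 → Stock takes values {65, 58} — violation
(Category=R14, Aisle=Y50, Store=44): rows 3, 5 → Stock takes values {64, 57} — violation
(Category=R55, Aisle=Y50, Store=41): rows 7, 9, 11 → Stock = 59, 59, 59 ✓
Two rows agree on {Category, Aisle, Store} but differ on Stock, so {Category, Aisle, Store} → Stock does not hold.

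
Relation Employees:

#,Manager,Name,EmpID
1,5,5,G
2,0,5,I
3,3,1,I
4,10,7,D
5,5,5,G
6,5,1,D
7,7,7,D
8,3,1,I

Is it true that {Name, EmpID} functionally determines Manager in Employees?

No

(Name=5, EmpID=G): rows 1, 5 → Manager = 5, 5 ✓
(Name=5, EmpID=I): row 2 → Manager = 0 ✓
(Name=1, EmpID=I): rows 3, 8 → Manager = 3, 3 ✓
(Name=7, EmpID=D): rows 4, 7 → Manager takes values {10, 7} — violation
(Name=1, EmpID=D): row 6 → Manager = 5 ✓
Two rows agree on {Name, EmpID} but differ on Manager, so {Name, EmpID} → Manager does not hold.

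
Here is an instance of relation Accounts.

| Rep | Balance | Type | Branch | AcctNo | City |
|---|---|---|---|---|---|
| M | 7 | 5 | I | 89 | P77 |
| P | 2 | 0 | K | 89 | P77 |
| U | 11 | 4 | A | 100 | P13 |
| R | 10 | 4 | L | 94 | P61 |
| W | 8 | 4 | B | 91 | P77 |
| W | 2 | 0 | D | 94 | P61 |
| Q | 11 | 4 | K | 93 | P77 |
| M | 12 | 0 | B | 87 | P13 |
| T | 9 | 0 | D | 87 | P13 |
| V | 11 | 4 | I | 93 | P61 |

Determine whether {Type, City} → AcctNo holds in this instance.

(Type=5, City=P77): 1 row → AcctNo = 89 ✓
(Type=0, City=P77): 1 row → AcctNo = 89 ✓
(Type=4, City=P13): 1 row → AcctNo = 100 ✓
(Type=4, City=P61): 2 rows → AcctNo takes values {94, 93} — violation
(Type=4, City=P77): 2 rows → AcctNo takes values {91, 93} — violation
(Type=0, City=P61): 1 row → AcctNo = 94 ✓
(Type=0, City=P13): 2 rows → AcctNo = 87, 87 ✓
Two rows agree on {Type, City} but differ on AcctNo, so {Type, City} → AcctNo does not hold.

No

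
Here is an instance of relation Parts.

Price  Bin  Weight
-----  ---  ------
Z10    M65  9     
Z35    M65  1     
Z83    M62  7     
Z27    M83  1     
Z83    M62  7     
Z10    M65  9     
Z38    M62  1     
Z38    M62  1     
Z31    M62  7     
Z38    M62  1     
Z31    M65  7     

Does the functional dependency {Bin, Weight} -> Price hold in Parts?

(Bin=M65, Weight=9): 2 rows → Price = Z10, Z10 ✓
(Bin=M65, Weight=1): 1 row → Price = Z35 ✓
(Bin=M62, Weight=7): 3 rows → Price takes values {Z83, Z31} — violation
(Bin=M83, Weight=1): 1 row → Price = Z27 ✓
(Bin=M62, Weight=1): 3 rows → Price = Z38, Z38, Z38 ✓
(Bin=M65, Weight=7): 1 row → Price = Z31 ✓
Two rows agree on {Bin, Weight} but differ on Price, so {Bin, Weight} -> Price does not hold.

No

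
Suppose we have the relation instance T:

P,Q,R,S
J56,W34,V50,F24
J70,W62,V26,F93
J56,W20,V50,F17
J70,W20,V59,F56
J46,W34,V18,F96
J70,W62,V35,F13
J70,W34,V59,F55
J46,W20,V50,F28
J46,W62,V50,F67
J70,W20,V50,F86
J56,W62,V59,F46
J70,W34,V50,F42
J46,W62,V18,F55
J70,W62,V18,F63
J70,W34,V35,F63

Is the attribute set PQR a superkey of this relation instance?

All 15 rows have distinct PQR values, so PQR → (all attributes) holds and PQR is a superkey.

Yes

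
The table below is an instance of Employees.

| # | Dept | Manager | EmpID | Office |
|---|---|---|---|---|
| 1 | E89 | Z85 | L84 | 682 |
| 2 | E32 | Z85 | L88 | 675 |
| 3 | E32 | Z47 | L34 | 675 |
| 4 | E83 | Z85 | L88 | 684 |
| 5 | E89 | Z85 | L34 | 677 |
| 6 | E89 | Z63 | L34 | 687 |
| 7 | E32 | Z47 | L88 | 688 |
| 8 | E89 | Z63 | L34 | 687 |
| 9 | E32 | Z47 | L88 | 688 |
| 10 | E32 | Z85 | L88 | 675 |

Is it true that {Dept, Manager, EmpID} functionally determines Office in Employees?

Yes

(Dept=E89, Manager=Z85, EmpID=L84): row 1 → Office = 682 ✓
(Dept=E32, Manager=Z85, EmpID=L88): rows 2, 10 → Office = 675, 675 ✓
(Dept=E32, Manager=Z47, EmpID=L34): row 3 → Office = 675 ✓
(Dept=E83, Manager=Z85, EmpID=L88): row 4 → Office = 684 ✓
(Dept=E89, Manager=Z85, EmpID=L34): row 5 → Office = 677 ✓
(Dept=E89, Manager=Z63, EmpID=L34): rows 6, 8 → Office = 687, 687 ✓
(Dept=E32, Manager=Z47, EmpID=L88): rows 7, 9 → Office = 688, 688 ✓
Every {Dept, Manager, EmpID} value is associated with a single Office value, so {Dept, Manager, EmpID} → Office holds.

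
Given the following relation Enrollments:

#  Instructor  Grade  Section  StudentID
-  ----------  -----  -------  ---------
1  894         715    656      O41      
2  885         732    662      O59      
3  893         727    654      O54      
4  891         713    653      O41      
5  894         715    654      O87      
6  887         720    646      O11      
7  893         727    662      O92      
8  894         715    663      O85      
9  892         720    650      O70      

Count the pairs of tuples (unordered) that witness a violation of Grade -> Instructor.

Grade=715: all 3 rows agree on Instructor — 0 pairs.
Grade=727: all 2 rows agree on Instructor — 0 pairs.
Grade=720: violating pairs (6,9) — 1 pair.

1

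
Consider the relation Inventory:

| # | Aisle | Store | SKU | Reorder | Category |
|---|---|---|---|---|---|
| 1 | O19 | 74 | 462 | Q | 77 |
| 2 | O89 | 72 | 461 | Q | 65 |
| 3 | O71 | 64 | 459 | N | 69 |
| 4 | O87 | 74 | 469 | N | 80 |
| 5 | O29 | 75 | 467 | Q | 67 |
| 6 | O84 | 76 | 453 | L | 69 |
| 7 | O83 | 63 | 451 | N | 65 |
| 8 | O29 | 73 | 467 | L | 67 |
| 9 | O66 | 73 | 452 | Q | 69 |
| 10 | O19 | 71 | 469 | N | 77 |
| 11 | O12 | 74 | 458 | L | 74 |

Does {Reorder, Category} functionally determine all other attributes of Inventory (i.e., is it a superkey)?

Yes

All 11 rows have distinct {Reorder, Category} values, so {Reorder, Category} → (all attributes) holds and {Reorder, Category} is a superkey.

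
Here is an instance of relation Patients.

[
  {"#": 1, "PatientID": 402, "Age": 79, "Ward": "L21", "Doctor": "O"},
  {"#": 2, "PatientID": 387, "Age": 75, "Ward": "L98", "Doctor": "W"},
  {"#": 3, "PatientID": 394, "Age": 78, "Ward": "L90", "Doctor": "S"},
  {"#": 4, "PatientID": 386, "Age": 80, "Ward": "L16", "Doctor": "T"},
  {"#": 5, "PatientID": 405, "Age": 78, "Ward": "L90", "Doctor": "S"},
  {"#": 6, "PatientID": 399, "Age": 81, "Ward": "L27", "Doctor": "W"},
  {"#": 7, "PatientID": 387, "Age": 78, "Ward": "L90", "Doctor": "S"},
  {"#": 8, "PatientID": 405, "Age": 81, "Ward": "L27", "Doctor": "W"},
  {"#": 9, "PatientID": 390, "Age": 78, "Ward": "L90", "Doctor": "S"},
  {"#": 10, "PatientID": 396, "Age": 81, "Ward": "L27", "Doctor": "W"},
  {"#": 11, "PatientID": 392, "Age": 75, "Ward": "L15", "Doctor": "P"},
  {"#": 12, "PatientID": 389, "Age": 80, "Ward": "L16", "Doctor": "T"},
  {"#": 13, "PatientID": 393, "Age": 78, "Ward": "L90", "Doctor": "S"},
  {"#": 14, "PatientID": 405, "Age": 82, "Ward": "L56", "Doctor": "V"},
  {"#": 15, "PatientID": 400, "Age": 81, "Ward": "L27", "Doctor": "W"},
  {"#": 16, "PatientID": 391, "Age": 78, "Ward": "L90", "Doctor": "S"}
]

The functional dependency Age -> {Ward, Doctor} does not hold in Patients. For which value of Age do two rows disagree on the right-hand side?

Age=79: row 1 → {Ward,Doctor} = (L21, O) ✓
Age=75: rows 2, 11 → {Ward,Doctor} takes values {(L98, W), (L15, P)} — violation
Age=78: rows 3, 5, 7, 9, 13, 16 → {Ward,Doctor} = (L90, S), (L90, S), (L90, S), (L90, S), (L90, S), (L90, S) ✓
Age=80: rows 4, 12 → {Ward,Doctor} = (L16, T), (L16, T) ✓
Age=81: rows 6, 8, 10, 15 → {Ward,Doctor} = (L27, W), (L27, W), (L27, W), (L27, W) ✓
Age=82: row 14 → {Ward,Doctor} = (L56, V) ✓
The only Age value with inconsistent RHS is Age=75.

75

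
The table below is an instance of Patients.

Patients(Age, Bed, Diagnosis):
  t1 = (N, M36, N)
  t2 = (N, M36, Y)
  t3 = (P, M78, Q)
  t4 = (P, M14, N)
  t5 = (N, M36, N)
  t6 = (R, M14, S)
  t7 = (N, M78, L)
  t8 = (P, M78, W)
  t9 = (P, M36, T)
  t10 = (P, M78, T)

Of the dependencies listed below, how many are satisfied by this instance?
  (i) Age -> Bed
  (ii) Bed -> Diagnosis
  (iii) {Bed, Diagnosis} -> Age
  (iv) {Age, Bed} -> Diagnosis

(i) Age -> Bed: Age=N: rows 1, 2, 5, 7 → Bed takes values {M36, M78} — violation; Age=P: rows 3, 4, 8, 9, 10 → Bed takes values {M78, M14, M36} — violation — fails.
(ii) Bed -> Diagnosis: Bed=M36: rows 1, 2, 5, 9 → Diagnosis takes values {N, Y, T} — violation; Bed=M78: rows 3, 7, 8, 10 → Diagnosis takes values {Q, L, W, T} — violation; Bed=M14: rows 4, 6 → Diagnosis takes values {N, S} — violation — fails.
(iii) {Bed, Diagnosis} -> Age: every LHS value maps to a single RHS value — holds.
(iv) {Age, Bed} -> Diagnosis: (Age=N, Bed=M36): rows 1, 2, 5 → Diagnosis takes values {N, Y} — violation; (Age=P, Bed=M78): rows 3, 8, 10 → Diagnosis takes values {Q, W, T} — violation — fails.
1 of the 4 dependencies holds.

1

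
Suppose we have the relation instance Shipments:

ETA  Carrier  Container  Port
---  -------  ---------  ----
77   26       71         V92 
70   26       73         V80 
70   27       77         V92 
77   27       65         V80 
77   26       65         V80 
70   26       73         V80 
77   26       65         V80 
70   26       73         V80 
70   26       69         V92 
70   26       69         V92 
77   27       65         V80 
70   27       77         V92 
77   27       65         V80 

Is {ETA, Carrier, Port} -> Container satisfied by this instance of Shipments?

Yes

(ETA=77, Carrier=26, Port=V92): 1 row → Container = 71 ✓
(ETA=70, Carrier=26, Port=V80): 3 rows → Container = 73, 73, 73 ✓
(ETA=70, Carrier=27, Port=V92): 2 rows → Container = 77, 77 ✓
(ETA=77, Carrier=27, Port=V80): 3 rows → Container = 65, 65, 65 ✓
(ETA=77, Carrier=26, Port=V80): 2 rows → Container = 65, 65 ✓
(ETA=70, Carrier=26, Port=V92): 2 rows → Container = 69, 69 ✓
Every {ETA, Carrier, Port} value is associated with a single Container value, so {ETA, Carrier, Port} -> Container holds.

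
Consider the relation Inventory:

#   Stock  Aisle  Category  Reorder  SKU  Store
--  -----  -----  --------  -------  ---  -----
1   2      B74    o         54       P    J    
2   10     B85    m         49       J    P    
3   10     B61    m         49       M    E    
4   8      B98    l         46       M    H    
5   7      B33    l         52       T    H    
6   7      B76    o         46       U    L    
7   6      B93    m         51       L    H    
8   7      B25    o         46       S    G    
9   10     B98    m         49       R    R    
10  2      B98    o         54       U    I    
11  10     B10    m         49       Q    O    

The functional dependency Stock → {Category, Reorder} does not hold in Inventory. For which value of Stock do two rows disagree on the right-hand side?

7

Stock=2: rows 1, 10 → {Category,Reorder} = (o, 54), (o, 54) ✓
Stock=10: rows 2, 3, 9, 11 → {Category,Reorder} = (m, 49), (m, 49), (m, 49), (m, 49) ✓
Stock=8: row 4 → {Category,Reorder} = (l, 46) ✓
Stock=7: rows 5, 6, 8 → {Category,Reorder} takes values {(l, 52), (o, 46)} — violation
Stock=6: row 7 → {Category,Reorder} = (m, 51) ✓
The only Stock value with inconsistent RHS is Stock=7.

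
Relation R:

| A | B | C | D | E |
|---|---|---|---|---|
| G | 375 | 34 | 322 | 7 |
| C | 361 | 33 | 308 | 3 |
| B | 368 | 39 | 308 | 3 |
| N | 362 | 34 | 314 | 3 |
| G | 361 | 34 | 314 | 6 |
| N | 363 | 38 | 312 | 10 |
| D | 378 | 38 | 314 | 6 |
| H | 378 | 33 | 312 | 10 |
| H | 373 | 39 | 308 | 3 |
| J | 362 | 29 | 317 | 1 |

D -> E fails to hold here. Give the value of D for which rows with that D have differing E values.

D=322: 1 row → E = 7 ✓
D=308: 3 rows → E = 3, 3, 3 ✓
D=314: 3 rows → E takes values {3, 6} — violation
D=312: 2 rows → E = 10, 10 ✓
D=317: 1 row → E = 1 ✓
The only D value with inconsistent E is D=314.

314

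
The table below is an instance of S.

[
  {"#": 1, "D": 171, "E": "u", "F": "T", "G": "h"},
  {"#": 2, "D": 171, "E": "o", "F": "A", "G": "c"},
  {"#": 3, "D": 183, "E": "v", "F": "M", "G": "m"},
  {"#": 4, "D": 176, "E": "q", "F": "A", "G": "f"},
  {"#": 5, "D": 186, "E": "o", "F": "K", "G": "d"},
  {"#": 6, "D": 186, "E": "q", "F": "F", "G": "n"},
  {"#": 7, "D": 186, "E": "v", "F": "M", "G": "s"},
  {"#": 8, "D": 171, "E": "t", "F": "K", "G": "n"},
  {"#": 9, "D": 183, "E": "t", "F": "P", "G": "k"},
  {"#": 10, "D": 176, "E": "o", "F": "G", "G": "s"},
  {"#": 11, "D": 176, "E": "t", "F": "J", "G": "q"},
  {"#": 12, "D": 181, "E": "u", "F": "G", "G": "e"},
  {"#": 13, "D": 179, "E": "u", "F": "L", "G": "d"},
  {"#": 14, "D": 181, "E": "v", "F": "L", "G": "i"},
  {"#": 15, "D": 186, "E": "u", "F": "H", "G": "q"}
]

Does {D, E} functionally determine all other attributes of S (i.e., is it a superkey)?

Yes

All 15 rows have distinct {D, E} values, so {D, E} → (all attributes) holds and {D, E} is a superkey.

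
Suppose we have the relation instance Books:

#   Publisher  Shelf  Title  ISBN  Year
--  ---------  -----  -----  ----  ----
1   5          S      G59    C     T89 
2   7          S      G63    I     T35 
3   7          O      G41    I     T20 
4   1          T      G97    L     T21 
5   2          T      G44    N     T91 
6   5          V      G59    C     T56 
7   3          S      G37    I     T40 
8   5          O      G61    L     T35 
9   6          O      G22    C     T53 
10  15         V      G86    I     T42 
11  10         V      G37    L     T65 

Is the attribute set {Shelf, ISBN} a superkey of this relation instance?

No

Rows 2 and 7 have the same {Shelf, ISBN} value (Shelf=S, ISBN=I) but are distinct tuples, so {Shelf, ISBN} does not determine every attribute — not a superkey.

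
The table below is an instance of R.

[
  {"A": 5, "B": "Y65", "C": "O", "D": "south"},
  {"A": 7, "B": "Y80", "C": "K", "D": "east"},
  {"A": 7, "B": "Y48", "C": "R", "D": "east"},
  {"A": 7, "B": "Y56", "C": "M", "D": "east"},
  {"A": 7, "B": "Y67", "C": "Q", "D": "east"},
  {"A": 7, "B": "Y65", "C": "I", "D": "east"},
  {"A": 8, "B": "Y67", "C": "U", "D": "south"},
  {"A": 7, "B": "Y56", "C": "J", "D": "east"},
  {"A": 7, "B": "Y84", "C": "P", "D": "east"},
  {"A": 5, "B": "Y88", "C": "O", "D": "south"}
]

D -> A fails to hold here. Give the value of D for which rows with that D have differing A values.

D=south: 3 rows → A takes values {5, 8} — violation
D=east: 7 rows → A = 7, 7, 7, 7, 7, 7, 7 ✓
The only D value with inconsistent A is D=south.

south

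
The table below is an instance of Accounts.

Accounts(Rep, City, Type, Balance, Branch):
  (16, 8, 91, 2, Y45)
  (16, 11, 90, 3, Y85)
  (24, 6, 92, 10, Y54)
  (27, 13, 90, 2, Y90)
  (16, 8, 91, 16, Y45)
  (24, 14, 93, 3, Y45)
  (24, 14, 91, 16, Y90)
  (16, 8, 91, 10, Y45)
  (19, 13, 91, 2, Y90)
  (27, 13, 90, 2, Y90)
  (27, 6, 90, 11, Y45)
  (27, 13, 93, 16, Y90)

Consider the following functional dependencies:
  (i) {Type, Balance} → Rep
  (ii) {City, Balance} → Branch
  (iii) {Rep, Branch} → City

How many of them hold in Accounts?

(i) {Type, Balance} → Rep: (Type=91, Balance=2): 2 rows → Rep takes values {16, 19} — violation; (Type=91, Balance=16): 2 rows → Rep takes values {16, 24} — violation — fails.
(ii) {City, Balance} → Branch: every LHS value maps to a single RHS value — holds.
(iii) {Rep, Branch} → City: every LHS value maps to a single RHS value — holds.
2 of the 3 dependencies hold.

2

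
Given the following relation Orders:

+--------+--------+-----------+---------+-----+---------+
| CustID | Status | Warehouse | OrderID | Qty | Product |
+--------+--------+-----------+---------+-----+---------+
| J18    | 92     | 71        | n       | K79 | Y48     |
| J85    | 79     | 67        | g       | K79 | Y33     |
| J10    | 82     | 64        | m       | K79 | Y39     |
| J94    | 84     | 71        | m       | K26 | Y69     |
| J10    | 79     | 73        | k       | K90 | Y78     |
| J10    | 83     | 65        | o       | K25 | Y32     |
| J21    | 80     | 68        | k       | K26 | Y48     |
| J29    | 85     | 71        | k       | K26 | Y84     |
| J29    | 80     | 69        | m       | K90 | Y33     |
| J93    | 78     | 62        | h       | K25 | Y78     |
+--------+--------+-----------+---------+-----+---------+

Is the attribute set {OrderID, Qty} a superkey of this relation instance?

Two distinct rows share (OrderID=k, Qty=K26), so {OrderID, Qty} does not determine every attribute — not a superkey.

No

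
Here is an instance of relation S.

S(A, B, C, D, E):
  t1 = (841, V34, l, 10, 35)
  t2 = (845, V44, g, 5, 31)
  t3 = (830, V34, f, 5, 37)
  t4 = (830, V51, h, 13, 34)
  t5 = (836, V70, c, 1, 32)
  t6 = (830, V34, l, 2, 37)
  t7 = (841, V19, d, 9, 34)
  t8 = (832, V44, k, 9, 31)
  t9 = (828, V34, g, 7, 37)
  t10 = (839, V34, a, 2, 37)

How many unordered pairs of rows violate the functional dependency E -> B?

1

E=31: all 2 rows agree on B — 0 pairs.
E=37: all 4 rows agree on B — 0 pairs.
E=34: violating pairs (4,7) — 1 pair.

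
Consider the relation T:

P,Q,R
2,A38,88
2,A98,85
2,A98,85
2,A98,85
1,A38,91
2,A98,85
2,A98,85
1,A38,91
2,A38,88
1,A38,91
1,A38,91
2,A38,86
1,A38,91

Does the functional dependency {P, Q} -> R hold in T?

No

(P=2, Q=A38): 3 rows → R takes values {88, 86} — violation
(P=2, Q=A98): 5 rows → R = 85, 85, 85, 85, 85 ✓
(P=1, Q=A38): 5 rows → R = 91, 91, 91, 91, 91 ✓
Two rows agree on {P, Q} but differ on R, so {P, Q} -> R does not hold.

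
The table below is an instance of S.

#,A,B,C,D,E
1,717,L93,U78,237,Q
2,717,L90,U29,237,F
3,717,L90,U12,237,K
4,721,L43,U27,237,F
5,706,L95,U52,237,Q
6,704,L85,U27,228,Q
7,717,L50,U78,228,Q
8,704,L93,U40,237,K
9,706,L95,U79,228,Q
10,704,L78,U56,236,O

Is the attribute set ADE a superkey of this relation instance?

All 10 rows have distinct ADE values, so ADE → (all attributes) holds and ADE is a superkey.

Yes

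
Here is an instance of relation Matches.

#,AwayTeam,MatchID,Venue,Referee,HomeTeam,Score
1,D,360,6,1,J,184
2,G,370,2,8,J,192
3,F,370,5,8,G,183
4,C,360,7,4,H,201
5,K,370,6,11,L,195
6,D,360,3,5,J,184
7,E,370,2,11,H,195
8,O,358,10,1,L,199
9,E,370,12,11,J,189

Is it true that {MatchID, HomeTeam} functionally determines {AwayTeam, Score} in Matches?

(MatchID=360, HomeTeam=J): rows 1, 6 → {AwayTeam,Score} = (D, 184), (D, 184) ✓
(MatchID=370, HomeTeam=J): rows 2, 9 → {AwayTeam,Score} takes values {(G, 192), (E, 189)} — violation
(MatchID=370, HomeTeam=G): row 3 → {AwayTeam,Score} = (F, 183) ✓
(MatchID=360, HomeTeam=H): row 4 → {AwayTeam,Score} = (C, 201) ✓
(MatchID=370, HomeTeam=L): row 5 → {AwayTeam,Score} = (K, 195) ✓
(MatchID=370, HomeTeam=H): row 7 → {AwayTeam,Score} = (E, 195) ✓
(MatchID=358, HomeTeam=L): row 8 → {AwayTeam,Score} = (O, 199) ✓
Two rows agree on {MatchID, HomeTeam} but differ on {AwayTeam, Score}, so {MatchID, HomeTeam} -> {AwayTeam, Score} does not hold.

No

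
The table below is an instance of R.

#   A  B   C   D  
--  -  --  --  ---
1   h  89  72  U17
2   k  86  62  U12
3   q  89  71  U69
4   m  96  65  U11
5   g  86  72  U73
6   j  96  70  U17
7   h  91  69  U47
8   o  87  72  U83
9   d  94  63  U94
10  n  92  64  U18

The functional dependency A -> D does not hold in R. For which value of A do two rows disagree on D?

A=h: rows 1, 7 → D takes values {U17, U47} — violation
A=k: row 2 → D = U12 ✓
A=q: row 3 → D = U69 ✓
A=m: row 4 → D = U11 ✓
A=g: row 5 → D = U73 ✓
A=j: row 6 → D = U17 ✓
A=o: row 8 → D = U83 ✓
A=d: row 9 → D = U94 ✓
A=n: row 10 → D = U18 ✓
The only A value with inconsistent D is A=h.

h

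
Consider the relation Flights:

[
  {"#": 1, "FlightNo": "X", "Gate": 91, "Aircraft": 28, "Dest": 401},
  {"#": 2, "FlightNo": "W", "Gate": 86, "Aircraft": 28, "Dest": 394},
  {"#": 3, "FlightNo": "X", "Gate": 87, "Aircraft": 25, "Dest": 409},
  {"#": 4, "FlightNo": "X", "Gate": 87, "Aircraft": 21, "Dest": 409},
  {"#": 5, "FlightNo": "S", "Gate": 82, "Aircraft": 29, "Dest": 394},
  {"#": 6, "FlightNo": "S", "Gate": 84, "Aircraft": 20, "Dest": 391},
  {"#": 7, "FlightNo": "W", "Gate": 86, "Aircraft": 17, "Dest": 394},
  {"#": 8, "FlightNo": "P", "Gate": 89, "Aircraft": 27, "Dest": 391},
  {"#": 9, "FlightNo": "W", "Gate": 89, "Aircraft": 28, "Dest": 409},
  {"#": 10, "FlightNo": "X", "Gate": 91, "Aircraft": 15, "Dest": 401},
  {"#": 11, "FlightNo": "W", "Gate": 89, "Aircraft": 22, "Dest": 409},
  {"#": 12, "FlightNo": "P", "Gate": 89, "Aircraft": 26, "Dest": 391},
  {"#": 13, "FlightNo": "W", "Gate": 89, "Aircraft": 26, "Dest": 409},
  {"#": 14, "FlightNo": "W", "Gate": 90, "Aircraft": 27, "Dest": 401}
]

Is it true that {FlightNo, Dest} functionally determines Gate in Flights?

Yes

(FlightNo=X, Dest=401): rows 1, 10 → Gate = 91, 91 ✓
(FlightNo=W, Dest=394): rows 2, 7 → Gate = 86, 86 ✓
(FlightNo=X, Dest=409): rows 3, 4 → Gate = 87, 87 ✓
(FlightNo=S, Dest=394): row 5 → Gate = 82 ✓
(FlightNo=S, Dest=391): row 6 → Gate = 84 ✓
(FlightNo=P, Dest=391): rows 8, 12 → Gate = 89, 89 ✓
(FlightNo=W, Dest=409): rows 9, 11, 13 → Gate = 89, 89, 89 ✓
(FlightNo=W, Dest=401): row 14 → Gate = 90 ✓
Every {FlightNo, Dest} value is associated with a single Gate value, so {FlightNo, Dest} -> Gate holds.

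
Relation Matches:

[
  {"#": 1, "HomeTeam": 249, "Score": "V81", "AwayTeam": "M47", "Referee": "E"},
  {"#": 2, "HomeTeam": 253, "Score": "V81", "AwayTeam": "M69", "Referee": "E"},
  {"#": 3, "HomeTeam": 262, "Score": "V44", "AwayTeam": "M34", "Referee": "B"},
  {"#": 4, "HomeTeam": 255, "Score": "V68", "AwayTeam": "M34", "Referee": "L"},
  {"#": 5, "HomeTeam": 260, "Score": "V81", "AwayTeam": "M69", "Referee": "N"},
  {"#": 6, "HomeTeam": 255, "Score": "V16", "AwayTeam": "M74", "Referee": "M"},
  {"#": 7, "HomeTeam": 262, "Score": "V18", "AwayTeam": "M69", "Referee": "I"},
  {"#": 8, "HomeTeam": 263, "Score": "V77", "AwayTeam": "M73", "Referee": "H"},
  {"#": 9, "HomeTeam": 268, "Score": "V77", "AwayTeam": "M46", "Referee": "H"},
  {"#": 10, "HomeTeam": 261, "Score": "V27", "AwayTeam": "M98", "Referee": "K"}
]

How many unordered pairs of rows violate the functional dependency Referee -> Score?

0

Referee=E: all 2 rows agree on Score — 0 pairs.
Referee=H: all 2 rows agree on Score — 0 pairs.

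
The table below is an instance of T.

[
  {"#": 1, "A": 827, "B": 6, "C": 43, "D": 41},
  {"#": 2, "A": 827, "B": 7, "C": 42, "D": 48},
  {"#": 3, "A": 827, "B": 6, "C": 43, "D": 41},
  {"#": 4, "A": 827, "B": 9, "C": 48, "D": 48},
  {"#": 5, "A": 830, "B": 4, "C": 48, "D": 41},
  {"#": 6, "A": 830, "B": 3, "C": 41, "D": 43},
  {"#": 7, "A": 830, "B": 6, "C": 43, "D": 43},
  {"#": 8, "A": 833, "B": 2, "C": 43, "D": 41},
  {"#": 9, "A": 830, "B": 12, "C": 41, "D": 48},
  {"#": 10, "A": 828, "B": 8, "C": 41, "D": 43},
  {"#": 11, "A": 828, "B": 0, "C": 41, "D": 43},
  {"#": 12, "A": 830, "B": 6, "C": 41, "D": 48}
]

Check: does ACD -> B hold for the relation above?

(A=827, C=43, D=41): rows 1, 3 → B = 6, 6 ✓
(A=827, C=42, D=48): row 2 → B = 7 ✓
(A=827, C=48, D=48): row 4 → B = 9 ✓
(A=830, C=48, D=41): row 5 → B = 4 ✓
(A=830, C=41, D=43): row 6 → B = 3 ✓
(A=830, C=43, D=43): row 7 → B = 6 ✓
(A=833, C=43, D=41): row 8 → B = 2 ✓
(A=830, C=41, D=48): rows 9, 12 → B takes values {12, 6} — violation
(A=828, C=41, D=43): rows 10, 11 → B takes values {8, 0} — violation
Two rows agree on ACD but differ on B, so ACD -> B does not hold.

No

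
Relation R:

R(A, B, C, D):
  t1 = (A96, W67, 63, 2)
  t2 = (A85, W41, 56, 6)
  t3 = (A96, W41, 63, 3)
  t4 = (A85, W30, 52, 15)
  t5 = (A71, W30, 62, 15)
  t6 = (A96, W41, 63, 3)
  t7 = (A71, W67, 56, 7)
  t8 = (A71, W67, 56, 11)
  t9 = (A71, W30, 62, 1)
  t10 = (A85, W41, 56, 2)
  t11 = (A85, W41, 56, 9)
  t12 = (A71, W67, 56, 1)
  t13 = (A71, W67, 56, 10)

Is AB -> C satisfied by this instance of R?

(A=A96, B=W67): row 1 → C = 63 ✓
(A=A85, B=W41): rows 2, 10, 11 → C = 56, 56, 56 ✓
(A=A96, B=W41): rows 3, 6 → C = 63, 63 ✓
(A=A85, B=W30): row 4 → C = 52 ✓
(A=A71, B=W30): rows 5, 9 → C = 62, 62 ✓
(A=A71, B=W67): rows 7, 8, 12, 13 → C = 56, 56, 56, 56 ✓
Every AB value is associated with a single C value, so AB -> C holds.

Yes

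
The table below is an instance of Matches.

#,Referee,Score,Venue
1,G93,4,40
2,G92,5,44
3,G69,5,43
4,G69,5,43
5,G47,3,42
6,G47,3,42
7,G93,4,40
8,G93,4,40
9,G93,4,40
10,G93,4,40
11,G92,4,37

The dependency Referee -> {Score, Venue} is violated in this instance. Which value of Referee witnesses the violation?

Referee=G93: rows 1, 7, 8, 9, 10 → {Score,Venue} = (4, 40), (4, 40), (4, 40), (4, 40), (4, 40) ✓
Referee=G92: rows 2, 11 → {Score,Venue} takes values {(5, 44), (4, 37)} — violation
Referee=G69: rows 3, 4 → {Score,Venue} = (5, 43), (5, 43) ✓
Referee=G47: rows 5, 6 → {Score,Venue} = (3, 42), (3, 42) ✓
The only Referee value with inconsistent RHS is Referee=G92.

G92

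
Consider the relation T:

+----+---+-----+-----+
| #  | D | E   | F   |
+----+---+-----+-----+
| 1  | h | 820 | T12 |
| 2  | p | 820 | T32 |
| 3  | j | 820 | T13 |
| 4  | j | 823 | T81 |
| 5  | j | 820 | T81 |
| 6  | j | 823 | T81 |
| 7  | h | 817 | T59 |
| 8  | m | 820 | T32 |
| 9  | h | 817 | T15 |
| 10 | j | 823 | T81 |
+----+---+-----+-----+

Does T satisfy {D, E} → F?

(D=h, E=820): row 1 → F = T12 ✓
(D=p, E=820): row 2 → F = T32 ✓
(D=j, E=820): rows 3, 5 → F takes values {T13, T81} — violation
(D=j, E=823): rows 4, 6, 10 → F = T81, T81, T81 ✓
(D=h, E=817): rows 7, 9 → F takes values {T59, T15} — violation
(D=m, E=820): row 8 → F = T32 ✓
Two rows agree on {D, E} but differ on F, so {D, E} → F does not hold.

No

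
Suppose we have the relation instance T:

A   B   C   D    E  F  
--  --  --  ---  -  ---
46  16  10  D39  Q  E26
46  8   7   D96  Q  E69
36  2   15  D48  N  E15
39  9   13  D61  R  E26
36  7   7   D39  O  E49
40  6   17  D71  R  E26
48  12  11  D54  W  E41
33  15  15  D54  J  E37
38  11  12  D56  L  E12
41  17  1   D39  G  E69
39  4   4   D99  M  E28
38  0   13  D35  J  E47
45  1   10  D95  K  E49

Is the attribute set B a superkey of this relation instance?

Yes

All 13 rows have distinct B values, so B → (all attributes) holds and B is a superkey.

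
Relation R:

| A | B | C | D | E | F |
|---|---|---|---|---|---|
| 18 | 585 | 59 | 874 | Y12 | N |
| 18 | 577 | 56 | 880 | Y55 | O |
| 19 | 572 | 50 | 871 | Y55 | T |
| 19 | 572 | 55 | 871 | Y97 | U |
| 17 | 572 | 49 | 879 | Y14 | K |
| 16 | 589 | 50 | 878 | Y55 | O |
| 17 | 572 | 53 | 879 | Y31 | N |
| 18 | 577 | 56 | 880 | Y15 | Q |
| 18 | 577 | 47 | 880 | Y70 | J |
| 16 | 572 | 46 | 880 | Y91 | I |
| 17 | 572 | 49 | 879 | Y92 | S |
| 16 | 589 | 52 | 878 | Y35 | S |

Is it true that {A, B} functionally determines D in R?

Yes

(A=18, B=585): 1 row → D = 874 ✓
(A=18, B=577): 3 rows → D = 880, 880, 880 ✓
(A=19, B=572): 2 rows → D = 871, 871 ✓
(A=17, B=572): 3 rows → D = 879, 879, 879 ✓
(A=16, B=589): 2 rows → D = 878, 878 ✓
(A=16, B=572): 1 row → D = 880 ✓
Every {A, B} value is associated with a single D value, so {A, B} -> D holds.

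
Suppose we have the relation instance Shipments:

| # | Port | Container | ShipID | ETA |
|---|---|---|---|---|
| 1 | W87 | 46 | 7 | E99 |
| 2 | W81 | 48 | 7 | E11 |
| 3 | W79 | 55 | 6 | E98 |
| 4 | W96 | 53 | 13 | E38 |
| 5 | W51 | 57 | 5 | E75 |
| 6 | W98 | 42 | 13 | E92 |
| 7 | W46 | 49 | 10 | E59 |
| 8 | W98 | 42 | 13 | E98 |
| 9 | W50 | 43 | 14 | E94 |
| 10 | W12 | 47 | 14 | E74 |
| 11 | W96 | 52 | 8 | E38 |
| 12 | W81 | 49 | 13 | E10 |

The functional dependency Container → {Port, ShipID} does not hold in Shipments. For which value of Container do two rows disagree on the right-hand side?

Container=46: row 1 → {Port,ShipID} = (W87, 7) ✓
Container=48: row 2 → {Port,ShipID} = (W81, 7) ✓
Container=55: row 3 → {Port,ShipID} = (W79, 6) ✓
Container=53: row 4 → {Port,ShipID} = (W96, 13) ✓
Container=57: row 5 → {Port,ShipID} = (W51, 5) ✓
Container=42: rows 6, 8 → {Port,ShipID} = (W98, 13), (W98, 13) ✓
Container=49: rows 7, 12 → {Port,ShipID} takes values {(W46, 10), (W81, 13)} — violation
Container=43: row 9 → {Port,ShipID} = (W50, 14) ✓
Container=47: row 10 → {Port,ShipID} = (W12, 14) ✓
Container=52: row 11 → {Port,ShipID} = (W96, 8) ✓
The only Container value with inconsistent RHS is Container=49.

49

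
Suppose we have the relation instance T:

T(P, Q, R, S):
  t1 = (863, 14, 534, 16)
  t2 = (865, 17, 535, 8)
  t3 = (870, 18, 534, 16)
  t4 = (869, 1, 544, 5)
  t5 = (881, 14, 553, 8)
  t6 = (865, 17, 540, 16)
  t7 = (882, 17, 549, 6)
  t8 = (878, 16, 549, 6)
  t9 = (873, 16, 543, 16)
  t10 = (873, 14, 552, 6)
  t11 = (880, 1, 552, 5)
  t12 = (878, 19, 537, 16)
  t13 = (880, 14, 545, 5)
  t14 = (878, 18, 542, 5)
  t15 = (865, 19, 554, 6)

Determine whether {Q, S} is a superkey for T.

No

Rows 4 and 11 have the same {Q, S} value (Q=1, S=5) but are distinct tuples, so {Q, S} does not determine every attribute — not a superkey.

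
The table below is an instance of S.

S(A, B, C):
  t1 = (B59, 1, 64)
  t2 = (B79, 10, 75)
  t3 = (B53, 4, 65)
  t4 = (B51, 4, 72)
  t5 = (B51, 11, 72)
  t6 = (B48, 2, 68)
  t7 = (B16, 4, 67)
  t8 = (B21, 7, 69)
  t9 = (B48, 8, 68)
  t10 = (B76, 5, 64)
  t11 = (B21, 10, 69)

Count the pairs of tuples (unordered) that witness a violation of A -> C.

A=B51: all 2 rows agree on C — 0 pairs.
A=B48: all 2 rows agree on C — 0 pairs.
A=B21: all 2 rows agree on C — 0 pairs.

0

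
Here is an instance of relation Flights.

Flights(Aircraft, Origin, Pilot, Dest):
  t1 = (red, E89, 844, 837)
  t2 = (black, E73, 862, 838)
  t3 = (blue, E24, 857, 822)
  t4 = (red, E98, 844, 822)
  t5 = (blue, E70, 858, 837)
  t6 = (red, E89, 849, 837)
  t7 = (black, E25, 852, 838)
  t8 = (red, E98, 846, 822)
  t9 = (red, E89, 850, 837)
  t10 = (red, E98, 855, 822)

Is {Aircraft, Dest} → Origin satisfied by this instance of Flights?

(Aircraft=red, Dest=837): rows 1, 6, 9 → Origin = E89, E89, E89 ✓
(Aircraft=black, Dest=838): rows 2, 7 → Origin takes values {E73, E25} — violation
(Aircraft=blue, Dest=822): row 3 → Origin = E24 ✓
(Aircraft=red, Dest=822): rows 4, 8, 10 → Origin = E98, E98, E98 ✓
(Aircraft=blue, Dest=837): row 5 → Origin = E70 ✓
Two rows agree on {Aircraft, Dest} but differ on Origin, so {Aircraft, Dest} → Origin does not hold.

No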